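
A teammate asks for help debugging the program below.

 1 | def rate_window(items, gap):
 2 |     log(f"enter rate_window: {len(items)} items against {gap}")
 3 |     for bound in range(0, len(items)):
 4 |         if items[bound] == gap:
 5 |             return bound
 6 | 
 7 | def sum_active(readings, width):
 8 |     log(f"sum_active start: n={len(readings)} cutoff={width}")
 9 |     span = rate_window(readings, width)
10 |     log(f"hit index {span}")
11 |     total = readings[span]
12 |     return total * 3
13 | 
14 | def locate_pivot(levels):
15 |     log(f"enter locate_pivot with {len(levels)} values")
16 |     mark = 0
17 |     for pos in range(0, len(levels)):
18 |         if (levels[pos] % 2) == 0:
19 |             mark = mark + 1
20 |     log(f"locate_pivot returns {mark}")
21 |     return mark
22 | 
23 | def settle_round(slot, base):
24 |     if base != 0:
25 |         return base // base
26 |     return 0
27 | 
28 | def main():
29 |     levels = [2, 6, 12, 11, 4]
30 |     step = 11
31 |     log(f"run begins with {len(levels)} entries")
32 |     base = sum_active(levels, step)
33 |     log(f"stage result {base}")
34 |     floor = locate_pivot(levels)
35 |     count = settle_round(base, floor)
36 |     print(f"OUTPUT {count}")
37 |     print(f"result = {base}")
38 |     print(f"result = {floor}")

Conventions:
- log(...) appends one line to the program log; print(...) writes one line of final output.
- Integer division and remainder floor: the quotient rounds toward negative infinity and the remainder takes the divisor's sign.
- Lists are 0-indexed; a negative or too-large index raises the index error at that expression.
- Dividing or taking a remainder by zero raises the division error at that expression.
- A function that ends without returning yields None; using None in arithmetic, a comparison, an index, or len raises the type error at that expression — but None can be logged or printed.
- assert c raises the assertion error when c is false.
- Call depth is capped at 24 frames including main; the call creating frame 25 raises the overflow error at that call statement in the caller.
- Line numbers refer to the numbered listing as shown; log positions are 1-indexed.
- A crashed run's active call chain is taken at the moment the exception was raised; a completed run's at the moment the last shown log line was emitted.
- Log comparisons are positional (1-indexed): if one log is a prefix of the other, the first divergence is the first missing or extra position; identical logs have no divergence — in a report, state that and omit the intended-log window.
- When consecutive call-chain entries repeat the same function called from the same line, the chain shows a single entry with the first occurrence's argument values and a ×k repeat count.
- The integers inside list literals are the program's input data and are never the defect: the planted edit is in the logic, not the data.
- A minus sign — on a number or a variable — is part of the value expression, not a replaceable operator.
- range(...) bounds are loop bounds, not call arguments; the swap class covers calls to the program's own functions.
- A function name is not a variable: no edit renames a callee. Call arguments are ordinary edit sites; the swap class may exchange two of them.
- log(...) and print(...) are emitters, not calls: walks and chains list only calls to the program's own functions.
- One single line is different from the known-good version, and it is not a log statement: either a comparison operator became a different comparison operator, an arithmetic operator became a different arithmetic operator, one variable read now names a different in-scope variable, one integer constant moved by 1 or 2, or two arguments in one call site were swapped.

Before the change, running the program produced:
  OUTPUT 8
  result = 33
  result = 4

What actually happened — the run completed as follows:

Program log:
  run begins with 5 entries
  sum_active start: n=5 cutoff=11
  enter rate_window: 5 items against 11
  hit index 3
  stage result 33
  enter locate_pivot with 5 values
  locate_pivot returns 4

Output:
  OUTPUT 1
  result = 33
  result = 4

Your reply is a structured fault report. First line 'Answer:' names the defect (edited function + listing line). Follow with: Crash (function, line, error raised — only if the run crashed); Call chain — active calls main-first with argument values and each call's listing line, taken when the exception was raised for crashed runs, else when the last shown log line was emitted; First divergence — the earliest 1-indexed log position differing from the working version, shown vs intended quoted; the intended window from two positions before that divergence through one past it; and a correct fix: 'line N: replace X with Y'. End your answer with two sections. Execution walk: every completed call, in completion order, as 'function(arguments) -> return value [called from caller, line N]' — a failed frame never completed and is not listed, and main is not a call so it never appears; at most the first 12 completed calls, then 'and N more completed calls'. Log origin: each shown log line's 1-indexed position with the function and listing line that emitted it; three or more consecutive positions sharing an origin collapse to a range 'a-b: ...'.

Answer: the defect is in settle_round at line 25.
Key observation: Log streams are identical — the defect surfaces only in the printed output.
Call chain: main -> locate_pivot([2, 6, 12, 11, 4]) (called at line 34).
First divergence: none — the logs agree in full.
Execution walk:
  rate_window([2, 6, 12, 11, 4], 11) -> 3  [called from sum_active, line 9]
  sum_active([2, 6, 12, 11, 4], 11) -> 33  [called from main, line 32]
  locate_pivot([2, 6, 12, 11, 4]) -> 4  [called from main, line 34]
  settle_round(33, 4) -> 1  [called from main, line 35]
Log line origins:
  1: logged in main at line 31
  2: logged in sum_active at line 8
  3: logged in rate_window at line 2
  4: logged in sum_active at line 10
  5: logged in main at line 33
  6: logged in locate_pivot at line 15
  7: logged in locate_pivot at line 20
A correct fix: line 25: replace `base // base` with `slot // base`.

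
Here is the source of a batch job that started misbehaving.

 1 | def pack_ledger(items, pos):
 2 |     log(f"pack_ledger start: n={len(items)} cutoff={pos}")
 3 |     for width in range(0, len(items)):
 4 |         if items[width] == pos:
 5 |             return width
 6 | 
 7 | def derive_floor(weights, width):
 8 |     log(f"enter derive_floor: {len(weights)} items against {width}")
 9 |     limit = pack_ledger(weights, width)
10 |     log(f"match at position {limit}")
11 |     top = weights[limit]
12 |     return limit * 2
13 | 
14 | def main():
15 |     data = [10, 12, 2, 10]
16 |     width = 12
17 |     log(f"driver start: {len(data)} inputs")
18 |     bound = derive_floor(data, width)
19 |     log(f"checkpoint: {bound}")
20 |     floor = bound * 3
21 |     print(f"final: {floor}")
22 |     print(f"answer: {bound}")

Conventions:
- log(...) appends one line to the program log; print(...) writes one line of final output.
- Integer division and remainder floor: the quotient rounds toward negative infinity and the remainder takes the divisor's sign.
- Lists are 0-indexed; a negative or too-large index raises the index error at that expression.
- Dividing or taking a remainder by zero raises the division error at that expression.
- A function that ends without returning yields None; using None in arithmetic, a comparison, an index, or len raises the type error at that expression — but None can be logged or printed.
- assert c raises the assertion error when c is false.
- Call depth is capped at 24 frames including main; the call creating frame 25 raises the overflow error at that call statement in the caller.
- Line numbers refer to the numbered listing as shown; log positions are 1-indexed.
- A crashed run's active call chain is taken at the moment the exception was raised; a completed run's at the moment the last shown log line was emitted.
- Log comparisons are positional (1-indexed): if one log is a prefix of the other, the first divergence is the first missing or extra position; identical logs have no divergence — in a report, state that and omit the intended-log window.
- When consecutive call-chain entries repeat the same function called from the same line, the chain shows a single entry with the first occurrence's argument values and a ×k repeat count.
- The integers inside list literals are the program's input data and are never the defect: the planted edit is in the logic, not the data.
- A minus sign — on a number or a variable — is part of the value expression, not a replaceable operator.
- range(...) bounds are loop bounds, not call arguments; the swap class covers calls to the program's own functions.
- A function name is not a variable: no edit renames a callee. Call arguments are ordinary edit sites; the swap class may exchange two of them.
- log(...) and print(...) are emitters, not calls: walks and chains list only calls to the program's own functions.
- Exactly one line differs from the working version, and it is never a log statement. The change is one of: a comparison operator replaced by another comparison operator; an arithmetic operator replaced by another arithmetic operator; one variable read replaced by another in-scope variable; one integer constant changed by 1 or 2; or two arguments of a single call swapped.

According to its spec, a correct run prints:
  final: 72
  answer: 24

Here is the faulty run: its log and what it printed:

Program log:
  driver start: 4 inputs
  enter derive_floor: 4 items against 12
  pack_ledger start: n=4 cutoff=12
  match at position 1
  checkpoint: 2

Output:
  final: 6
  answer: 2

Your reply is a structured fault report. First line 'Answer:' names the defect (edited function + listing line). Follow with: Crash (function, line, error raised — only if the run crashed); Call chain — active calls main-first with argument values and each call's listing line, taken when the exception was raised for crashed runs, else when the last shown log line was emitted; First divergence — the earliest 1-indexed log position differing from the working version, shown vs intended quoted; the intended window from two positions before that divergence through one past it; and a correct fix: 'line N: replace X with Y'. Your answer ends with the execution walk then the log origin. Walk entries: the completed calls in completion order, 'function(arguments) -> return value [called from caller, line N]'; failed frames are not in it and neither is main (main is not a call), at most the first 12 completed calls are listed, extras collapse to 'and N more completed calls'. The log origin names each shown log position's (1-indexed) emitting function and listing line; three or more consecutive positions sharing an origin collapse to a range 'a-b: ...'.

Answer: the defect is in derive_floor at line 12.
Key observation: Position 5 is the first bad log line: 'checkpoint: 2' should read 'checkpoint: 24'.
Call chain: main.
First divergence: position 5 — shown 'checkpoint: 2', intended 'checkpoint: 24'.
Intended log window:
  3: pack_ledger start: n=4 cutoff=12
  4: match at position 1
  5: checkpoint: 24
Execution walk:
  pack_ledger([10, 12, 2, 10], 12) -> 1  [called from derive_floor, line 9]
  derive_floor([10, 12, 2, 10], 12) -> 2  [called from main, line 18]
Log origins:
  1: from main, line 17
  2: from derive_floor, line 8
  3: from pack_ledger, line 2
  4: from derive_floor, line 10
  5: from main, line 19
A correct fix: line 12: replace `limit` with `top`.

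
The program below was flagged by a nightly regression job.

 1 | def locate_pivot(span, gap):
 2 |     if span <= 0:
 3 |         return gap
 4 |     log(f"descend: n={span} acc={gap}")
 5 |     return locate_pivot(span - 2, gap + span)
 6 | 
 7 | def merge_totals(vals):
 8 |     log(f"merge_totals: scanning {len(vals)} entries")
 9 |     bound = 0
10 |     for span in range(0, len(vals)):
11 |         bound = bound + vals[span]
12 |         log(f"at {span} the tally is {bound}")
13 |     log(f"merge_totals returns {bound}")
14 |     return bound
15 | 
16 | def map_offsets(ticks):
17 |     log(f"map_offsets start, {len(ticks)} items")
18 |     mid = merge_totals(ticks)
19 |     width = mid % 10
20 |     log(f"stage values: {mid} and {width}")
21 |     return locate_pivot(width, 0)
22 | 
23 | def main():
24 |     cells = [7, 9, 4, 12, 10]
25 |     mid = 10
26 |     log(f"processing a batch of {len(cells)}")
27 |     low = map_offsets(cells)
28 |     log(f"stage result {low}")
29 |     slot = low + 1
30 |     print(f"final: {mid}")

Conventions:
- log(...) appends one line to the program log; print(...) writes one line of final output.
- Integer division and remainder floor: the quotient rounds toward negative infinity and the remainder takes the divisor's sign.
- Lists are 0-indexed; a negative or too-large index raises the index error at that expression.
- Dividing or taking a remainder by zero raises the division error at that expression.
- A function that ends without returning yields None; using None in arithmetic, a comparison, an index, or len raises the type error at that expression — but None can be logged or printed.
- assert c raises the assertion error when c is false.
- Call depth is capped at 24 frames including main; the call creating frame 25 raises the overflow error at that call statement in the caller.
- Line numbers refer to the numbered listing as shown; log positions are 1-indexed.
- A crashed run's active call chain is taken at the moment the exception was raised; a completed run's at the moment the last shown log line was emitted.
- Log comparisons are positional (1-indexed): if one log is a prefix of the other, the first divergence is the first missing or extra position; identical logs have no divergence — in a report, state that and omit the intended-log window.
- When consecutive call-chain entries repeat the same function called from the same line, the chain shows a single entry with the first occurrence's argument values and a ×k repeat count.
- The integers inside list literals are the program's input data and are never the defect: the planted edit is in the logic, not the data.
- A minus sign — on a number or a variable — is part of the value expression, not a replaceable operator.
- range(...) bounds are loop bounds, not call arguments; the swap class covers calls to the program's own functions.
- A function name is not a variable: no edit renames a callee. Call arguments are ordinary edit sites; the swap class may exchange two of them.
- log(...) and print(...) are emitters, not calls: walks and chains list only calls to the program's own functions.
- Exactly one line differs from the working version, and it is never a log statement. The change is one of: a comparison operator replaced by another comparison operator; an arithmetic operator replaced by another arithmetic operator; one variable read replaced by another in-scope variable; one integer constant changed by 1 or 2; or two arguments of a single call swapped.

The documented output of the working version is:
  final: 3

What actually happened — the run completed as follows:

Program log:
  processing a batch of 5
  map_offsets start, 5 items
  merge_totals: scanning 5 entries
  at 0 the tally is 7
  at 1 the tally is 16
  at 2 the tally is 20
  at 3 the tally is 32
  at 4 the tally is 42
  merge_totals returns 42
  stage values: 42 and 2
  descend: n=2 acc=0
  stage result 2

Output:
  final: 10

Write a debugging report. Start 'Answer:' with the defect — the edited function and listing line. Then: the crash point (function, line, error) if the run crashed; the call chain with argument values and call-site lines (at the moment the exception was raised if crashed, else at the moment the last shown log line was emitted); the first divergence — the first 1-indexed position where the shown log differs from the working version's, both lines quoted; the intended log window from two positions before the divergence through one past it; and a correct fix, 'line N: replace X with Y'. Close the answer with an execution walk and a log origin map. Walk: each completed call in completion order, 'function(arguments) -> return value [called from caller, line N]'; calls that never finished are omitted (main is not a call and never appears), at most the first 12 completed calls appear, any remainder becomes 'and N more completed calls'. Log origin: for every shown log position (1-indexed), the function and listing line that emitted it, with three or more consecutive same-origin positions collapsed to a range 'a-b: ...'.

Answer: the defect is in main at line 30.
Core observation: Nothing in the log betrays the bug — only the output does.
Call chain: main.
First divergence: there is none — every log position agrees.
Execution walk:
  merge_totals([7, 9, 4, 12, 10]) -> 42  [called from map_offsets, line 18]
  locate_pivot(0, 2) -> 2  [called from locate_pivot, line 5]
  locate_pivot(2, 0) -> 2  [called from map_offsets, line 21]
  map_offsets([7, 9, 4, 12, 10]) -> 2  [called from main, line 27]
Log line origins:
  1: logged in main at line 26
  2: logged in map_offsets at line 17
  3: logged in merge_totals at line 8
  4-8: logged in merge_totals at line 12
  9: logged in merge_totals at line 13
  10: logged in map_offsets at line 20
  11: logged in locate_pivot at line 4
  12: logged in main at line 28
A correct fix: line 30: replace `mid` with `slot`.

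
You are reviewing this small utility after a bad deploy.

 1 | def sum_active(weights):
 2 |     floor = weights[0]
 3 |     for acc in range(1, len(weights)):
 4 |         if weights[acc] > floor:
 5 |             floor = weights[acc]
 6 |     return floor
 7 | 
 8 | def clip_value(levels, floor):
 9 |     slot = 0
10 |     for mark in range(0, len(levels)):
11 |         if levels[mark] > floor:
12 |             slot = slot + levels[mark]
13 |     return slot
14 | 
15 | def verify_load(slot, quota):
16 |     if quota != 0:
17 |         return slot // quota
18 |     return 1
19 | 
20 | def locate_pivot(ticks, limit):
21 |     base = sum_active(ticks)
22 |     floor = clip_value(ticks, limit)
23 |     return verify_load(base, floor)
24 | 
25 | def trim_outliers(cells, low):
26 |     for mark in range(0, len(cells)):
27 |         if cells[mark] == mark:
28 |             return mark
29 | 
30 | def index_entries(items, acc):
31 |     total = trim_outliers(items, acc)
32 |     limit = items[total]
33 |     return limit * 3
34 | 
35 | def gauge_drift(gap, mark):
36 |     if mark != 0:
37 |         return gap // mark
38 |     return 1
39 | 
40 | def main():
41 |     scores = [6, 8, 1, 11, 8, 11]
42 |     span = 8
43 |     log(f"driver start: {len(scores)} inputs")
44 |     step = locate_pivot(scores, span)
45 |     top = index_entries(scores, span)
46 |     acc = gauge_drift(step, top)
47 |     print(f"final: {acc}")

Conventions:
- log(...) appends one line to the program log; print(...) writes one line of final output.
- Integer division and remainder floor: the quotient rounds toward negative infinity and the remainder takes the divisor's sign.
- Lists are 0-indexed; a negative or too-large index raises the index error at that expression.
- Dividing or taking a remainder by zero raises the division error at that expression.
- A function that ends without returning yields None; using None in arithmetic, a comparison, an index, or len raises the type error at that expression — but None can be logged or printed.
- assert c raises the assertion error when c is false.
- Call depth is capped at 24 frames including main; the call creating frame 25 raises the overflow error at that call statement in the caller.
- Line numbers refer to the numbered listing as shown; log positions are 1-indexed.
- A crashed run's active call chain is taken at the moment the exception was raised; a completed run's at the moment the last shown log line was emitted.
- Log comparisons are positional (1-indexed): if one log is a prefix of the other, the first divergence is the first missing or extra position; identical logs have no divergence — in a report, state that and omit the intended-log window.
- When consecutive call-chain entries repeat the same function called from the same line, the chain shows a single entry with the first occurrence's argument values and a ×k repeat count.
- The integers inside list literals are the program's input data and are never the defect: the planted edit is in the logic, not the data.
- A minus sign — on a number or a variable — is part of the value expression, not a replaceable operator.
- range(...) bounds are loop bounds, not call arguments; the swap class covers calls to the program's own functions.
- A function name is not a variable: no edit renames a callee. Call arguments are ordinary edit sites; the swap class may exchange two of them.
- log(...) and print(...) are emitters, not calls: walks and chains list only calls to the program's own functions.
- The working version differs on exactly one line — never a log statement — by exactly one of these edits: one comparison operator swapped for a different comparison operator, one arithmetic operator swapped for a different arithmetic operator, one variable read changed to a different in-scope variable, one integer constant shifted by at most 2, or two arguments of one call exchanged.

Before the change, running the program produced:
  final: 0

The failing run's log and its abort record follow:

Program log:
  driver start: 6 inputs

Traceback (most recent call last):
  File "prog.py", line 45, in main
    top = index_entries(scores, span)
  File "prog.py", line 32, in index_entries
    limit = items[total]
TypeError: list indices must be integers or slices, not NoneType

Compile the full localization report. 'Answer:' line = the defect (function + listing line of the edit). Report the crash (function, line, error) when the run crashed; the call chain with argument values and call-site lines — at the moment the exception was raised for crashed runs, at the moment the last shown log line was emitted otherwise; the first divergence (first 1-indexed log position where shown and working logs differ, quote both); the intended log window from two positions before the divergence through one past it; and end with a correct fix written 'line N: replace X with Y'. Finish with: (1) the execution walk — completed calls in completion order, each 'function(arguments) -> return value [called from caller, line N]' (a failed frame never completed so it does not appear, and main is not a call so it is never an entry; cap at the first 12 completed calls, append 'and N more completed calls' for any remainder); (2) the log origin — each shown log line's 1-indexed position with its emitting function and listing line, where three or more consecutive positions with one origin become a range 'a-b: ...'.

Answer: the defect is in trim_outliers at line 27.
Key fact: Every log line matches the working run — the failure is the only observable divergence.
Crash: index_entries, line 32, TypeError.
Call chain: main -> index_entries([6, 8, 1, 11, 8, 11], 8) (called at line 45).
First divergence: none (the log streams are identical).
Execution walk:
  sum_active([6, 8, 1, 11, 8, 11]) -> 11  [called from locate_pivot, line 21]
  clip_value([6, 8, 1, 11, 8, 11], 8) -> 22  [called from locate_pivot, line 22]
  verify_load(11, 22) -> 0  [called from locate_pivot, line 23]
  locate_pivot([6, 8, 1, 11, 8, 11], 8) -> 0  [called from main, line 44]
  trim_outliers([6, 8, 1, 11, 8, 11], 8) -> None  [called from index_entries, line 31]
Log line origins:
  1: from main, line 43
A correct fix: line 27: replace `cells[mark] == mark` with `cells[mark] == low`.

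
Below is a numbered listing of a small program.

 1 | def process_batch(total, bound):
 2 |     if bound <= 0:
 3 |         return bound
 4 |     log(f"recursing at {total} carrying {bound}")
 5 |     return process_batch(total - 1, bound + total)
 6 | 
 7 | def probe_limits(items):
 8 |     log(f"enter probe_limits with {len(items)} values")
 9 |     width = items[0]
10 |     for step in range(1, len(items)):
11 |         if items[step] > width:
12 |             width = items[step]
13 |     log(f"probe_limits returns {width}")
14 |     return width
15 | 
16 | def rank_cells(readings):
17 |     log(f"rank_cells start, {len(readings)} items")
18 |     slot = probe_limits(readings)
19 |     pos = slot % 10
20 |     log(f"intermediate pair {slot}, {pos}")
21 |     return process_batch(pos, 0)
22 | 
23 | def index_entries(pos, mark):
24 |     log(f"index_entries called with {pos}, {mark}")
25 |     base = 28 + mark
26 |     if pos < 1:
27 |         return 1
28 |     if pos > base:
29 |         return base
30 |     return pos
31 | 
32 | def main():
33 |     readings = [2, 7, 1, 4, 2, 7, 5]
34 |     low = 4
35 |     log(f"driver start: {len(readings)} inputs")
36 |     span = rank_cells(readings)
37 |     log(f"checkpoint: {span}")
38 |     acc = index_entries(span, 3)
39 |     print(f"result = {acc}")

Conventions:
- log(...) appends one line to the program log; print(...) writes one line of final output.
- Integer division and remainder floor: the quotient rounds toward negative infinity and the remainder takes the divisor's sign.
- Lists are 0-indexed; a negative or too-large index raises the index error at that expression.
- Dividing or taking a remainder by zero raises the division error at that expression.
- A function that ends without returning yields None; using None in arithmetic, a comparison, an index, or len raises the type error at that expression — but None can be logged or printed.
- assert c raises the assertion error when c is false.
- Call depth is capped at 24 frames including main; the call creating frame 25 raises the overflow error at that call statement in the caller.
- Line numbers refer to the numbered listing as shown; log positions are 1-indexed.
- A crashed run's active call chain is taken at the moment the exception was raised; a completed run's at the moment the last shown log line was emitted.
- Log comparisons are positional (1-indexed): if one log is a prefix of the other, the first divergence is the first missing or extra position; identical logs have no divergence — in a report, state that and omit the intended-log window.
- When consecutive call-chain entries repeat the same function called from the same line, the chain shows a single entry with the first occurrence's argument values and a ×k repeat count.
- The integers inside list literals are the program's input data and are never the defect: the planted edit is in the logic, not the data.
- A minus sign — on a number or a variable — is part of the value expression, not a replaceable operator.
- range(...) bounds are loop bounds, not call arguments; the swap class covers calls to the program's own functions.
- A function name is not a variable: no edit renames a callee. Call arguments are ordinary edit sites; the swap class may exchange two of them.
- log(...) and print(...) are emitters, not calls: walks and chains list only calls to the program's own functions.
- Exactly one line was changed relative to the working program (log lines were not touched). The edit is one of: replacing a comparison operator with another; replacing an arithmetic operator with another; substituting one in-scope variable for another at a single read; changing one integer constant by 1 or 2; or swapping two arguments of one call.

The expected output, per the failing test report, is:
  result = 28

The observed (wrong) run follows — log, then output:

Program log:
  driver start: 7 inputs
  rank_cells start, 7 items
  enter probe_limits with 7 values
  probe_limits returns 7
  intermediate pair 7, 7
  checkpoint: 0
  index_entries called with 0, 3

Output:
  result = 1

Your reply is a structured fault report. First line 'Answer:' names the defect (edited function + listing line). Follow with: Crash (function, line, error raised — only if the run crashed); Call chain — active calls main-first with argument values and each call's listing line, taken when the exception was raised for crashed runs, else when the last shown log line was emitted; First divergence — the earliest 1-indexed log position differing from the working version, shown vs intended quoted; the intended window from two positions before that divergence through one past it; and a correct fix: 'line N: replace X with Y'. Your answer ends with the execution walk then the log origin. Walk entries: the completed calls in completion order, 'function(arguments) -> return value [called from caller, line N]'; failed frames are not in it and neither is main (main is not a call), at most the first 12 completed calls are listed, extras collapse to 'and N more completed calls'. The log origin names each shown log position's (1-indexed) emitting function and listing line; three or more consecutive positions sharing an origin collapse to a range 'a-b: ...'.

Answer: the defect is in process_batch at line 2.
The tell: The log first diverges at position 6: the faulty run prints 'checkpoint: 0' where the working version prints 'recursing at 7 carrying 0'.
Call chain: main -> index_entries(0, 3) (called at line 38).
First divergence: position 6 — shown 'checkpoint: 0', intended 'recursing at 7 carrying 0'.
Intended log window:
  4: probe_limits returns 7
  5: intermediate pair 7, 7
  6: recursing at 7 carrying 0
  7: recursing at 6 carrying 7
Execution walk:
  probe_limits([2, 7, 1, 4, 2, 7, 5]) -> 7  [called from rank_cells, line 18]
  process_batch(7, 0) -> 0  [called from rank_cells, line 21]
  rank_cells([2, 7, 1, 4, 2, 7, 5]) -> 0  [called from main, line 36]
  index_entries(0, 3) -> 1  [called from main, line 38]
Log origin:
  1: logged in main at line 35
  2: logged in rank_cells at line 17
  3: logged in probe_limits at line 8
  4: logged in probe_limits at line 13
  5: logged in rank_cells at line 20
  6: logged in main at line 37
  7: logged in index_entries at line 24
A correct fix: line 2: replace `bound` with `total`.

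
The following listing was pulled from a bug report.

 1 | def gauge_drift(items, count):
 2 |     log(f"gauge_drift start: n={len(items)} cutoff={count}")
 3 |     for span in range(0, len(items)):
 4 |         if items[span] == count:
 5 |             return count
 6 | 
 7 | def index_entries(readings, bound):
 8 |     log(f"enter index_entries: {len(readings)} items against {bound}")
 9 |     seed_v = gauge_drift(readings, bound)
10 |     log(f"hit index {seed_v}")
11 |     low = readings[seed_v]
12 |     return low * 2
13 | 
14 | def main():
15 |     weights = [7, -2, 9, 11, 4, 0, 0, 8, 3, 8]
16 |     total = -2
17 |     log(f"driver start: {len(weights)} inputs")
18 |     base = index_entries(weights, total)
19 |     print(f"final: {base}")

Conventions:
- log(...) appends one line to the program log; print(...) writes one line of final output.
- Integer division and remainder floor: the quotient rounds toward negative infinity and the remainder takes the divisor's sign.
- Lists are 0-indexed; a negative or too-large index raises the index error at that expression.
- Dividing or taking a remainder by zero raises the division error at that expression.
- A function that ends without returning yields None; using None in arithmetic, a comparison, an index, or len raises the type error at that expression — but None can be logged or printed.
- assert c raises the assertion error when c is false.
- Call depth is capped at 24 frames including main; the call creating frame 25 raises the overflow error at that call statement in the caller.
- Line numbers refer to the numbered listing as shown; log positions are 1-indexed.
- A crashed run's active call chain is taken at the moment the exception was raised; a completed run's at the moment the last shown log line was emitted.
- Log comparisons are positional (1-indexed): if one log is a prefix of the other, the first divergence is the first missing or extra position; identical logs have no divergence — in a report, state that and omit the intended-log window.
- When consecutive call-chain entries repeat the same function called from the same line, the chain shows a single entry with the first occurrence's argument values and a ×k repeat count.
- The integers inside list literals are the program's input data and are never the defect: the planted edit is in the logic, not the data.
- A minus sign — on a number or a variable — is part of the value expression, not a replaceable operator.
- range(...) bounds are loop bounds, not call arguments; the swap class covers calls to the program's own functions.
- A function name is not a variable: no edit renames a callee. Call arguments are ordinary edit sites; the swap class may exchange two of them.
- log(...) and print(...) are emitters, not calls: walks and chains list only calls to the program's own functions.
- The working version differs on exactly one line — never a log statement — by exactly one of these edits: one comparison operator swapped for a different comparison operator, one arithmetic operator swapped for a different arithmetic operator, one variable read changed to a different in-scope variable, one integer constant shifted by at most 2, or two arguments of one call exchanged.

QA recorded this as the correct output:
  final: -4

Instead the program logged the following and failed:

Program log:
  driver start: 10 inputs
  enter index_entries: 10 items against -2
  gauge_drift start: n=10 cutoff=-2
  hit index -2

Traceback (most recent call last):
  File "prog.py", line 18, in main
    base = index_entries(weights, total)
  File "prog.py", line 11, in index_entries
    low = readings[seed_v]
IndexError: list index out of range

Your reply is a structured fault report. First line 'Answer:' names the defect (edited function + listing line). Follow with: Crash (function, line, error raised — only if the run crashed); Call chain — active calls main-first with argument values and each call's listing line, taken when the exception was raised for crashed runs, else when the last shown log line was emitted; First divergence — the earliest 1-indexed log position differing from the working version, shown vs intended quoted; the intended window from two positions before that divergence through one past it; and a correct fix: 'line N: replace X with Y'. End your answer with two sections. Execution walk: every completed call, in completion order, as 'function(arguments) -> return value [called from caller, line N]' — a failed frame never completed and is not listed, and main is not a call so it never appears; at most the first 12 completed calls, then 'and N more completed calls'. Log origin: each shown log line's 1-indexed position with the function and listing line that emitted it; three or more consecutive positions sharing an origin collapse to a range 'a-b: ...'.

Answer: the defect is in gauge_drift at line 5.
Core observation: Everything matches until log position 4, which reads 'hit index -2' in place of 'hit index 1'.
Crash: index_entries, line 11, IndexError.
Call chain: main -> index_entries([7, -2, 9, 11, 4, 0, 0, 8, 3, 8], -2) (called at line 18).
First divergence: position 4 — the shown line 'hit index -2' should read 'hit index 1'.
Intended log window:
  2: enter index_entries: 10 items against -2
  3: gauge_drift start: n=10 cutoff=-2
  4: hit index 1
Execution walk:
  gauge_drift([7, -2, 9, 11, 4, 0, 0, 8, 3, 8], -2) -> -2  [called from index_entries, line 9]
Log origin:
  1: emitted by main (line 17)
  2: emitted by index_entries (line 8)
  3: emitted by gauge_drift (line 2)
  4: emitted by index_entries (line 10)
A correct fix: line 5: replace `count` with `span`.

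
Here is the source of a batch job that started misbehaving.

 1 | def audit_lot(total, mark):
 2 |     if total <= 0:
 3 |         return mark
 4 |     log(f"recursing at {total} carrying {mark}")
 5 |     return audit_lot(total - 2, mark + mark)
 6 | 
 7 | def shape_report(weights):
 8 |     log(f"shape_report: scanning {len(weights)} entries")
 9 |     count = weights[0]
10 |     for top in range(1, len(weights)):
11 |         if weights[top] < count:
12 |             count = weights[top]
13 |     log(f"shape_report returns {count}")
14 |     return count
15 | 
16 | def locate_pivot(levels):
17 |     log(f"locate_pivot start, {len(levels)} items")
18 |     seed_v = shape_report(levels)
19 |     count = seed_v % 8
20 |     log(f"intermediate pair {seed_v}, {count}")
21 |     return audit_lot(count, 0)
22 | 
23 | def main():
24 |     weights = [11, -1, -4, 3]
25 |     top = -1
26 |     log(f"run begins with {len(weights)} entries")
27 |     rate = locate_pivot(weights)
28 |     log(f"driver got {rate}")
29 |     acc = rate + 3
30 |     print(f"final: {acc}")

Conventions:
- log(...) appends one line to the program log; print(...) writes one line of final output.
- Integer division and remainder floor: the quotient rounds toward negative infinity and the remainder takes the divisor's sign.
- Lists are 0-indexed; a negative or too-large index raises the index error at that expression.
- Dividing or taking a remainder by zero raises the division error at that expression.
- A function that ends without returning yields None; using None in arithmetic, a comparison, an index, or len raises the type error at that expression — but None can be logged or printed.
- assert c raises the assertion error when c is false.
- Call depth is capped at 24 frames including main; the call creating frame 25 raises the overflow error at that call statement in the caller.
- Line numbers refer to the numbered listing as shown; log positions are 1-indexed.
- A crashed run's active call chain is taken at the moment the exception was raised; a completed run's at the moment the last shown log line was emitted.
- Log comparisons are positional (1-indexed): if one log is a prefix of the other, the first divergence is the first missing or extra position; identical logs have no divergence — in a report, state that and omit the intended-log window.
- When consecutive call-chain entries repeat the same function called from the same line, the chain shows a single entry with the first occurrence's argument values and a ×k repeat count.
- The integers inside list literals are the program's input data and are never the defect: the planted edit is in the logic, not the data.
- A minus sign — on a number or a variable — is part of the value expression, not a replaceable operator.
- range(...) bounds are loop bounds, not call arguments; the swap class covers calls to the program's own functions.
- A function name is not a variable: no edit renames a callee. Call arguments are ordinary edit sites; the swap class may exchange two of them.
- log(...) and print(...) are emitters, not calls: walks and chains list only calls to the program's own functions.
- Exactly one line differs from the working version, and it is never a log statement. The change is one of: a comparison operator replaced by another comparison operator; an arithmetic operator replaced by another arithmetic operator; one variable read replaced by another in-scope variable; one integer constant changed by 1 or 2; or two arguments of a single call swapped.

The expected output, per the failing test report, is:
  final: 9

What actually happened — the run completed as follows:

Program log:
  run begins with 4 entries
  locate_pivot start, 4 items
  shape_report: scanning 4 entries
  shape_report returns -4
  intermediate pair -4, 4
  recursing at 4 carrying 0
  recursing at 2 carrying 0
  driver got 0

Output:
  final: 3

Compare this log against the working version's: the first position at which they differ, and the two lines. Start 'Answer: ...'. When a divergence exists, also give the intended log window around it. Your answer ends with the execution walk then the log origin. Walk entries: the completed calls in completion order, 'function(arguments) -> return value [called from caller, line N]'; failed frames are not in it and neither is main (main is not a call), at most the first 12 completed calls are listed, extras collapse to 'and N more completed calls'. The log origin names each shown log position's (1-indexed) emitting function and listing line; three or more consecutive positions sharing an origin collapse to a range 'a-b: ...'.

Answer: position 7; shown 'recursing at 2 carrying 0' vs intended 'recursing at 2 carrying 4'.
Intended log window:
  5: intermediate pair -4, 4
  6: recursing at 4 carrying 0
  7: recursing at 2 carrying 4
  8: driver got 6
Execution walk:
  shape_report([11, -1, -4, 3]) -> -4  [called from locate_pivot, line 18]
  audit_lot(0, 0) -> 0  [called from audit_lot, line 5]
  audit_lot(2, 0) -> 0  [called from audit_lot, line 5]
  audit_lot(4, 0) -> 0  [called from locate_pivot, line 21]
  locate_pivot([11, -1, -4, 3]) -> 0  [called from main, line 27]
Log line origins:
  1: emitted by main (line 26)
  2: emitted by locate_pivot (line 17)
  3: emitted by shape_report (line 8)
  4: emitted by shape_report (line 13)
  5: emitted by locate_pivot (line 20)
  6: emitted by audit_lot (line 4)
  7: emitted by audit_lot (line 4)
  8: emitted by main (line 28)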